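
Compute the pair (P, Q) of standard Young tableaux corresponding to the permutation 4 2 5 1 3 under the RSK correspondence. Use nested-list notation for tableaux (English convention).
P = [[1, 3], [2, 5], [4]], Q = [[1, 3], [2, 5], [4]]

Insert each entry of the permutation into P by Schensted row insertion, recording in Q the position of each new cell.

Insert 4: appended to row 1. P = [[4]].
Insert 2: 2 bumps 4 from row 1; 4 starts row 2. P = [[2], [4]].
Insert 5: appended to row 1. P = [[2, 5], [4]].
Insert 1: 1 bumps 2 from row 1; 2 bumps 4 from row 2; 4 starts row 3. P = [[1, 5], [2], [4]].
Insert 3: 3 bumps 5 from row 1; 5 appends to row 2. P = [[1, 3], [2, 5], [4]].

So P = [[1, 3], [2, 5], [4]], Q = [[1, 3], [2, 5], [4]].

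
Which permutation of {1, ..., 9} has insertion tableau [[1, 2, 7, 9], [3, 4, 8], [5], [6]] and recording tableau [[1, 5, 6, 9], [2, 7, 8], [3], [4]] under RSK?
6 5 3 1 4 8 2 7 9

Reverse the RSK construction: for i from n down to 1, find the cell of Q containing i, remove the entry at that cell from P, and reverse-bump it up through P; the value ejected from row 1 is w(i).

Step i=9: Q has 9 at row 1, column 4; remove that cell from P, ejecting 9. So w(9) = 9. P is now [[1, 2, 7], [3, 4, 8], [5], [6]].
Step i=8: Q has 8 at row 2, column 3; remove 8 from row 2 of P and reverse-bump: 8 enters row 1 and ejects 7. So w(8) = 7. P is now [[1, 2, 8], [3, 4], [5], [6]].
Step i=7: Q has 7 at row 2, column 2; remove 4 from row 2 of P and reverse-bump: 4 enters row 1 and ejects 2. So w(7) = 2. P is now [[1, 4, 8], [3], [5], [6]].
Step i=6: Q has 6 at row 1, column 3; remove that cell from P, ejecting 8. So w(6) = 8. P is now [[1, 4], [3], [5], [6]].
Step i=5: Q has 5 at row 1, column 2; remove that cell from P, ejecting 4. So w(5) = 4. P is now [[1], [3], [5], [6]].
Step i=4: Q has 4 at row 4, column 1; remove 6 from row 4 of P and reverse-bump: 6 enters row 3 and ejects 5; 5 enters row 2 and ejects 3; 3 enters row 1 and ejects 1. So w(4) = 1. P is now [[3], [5], [6]].
Step i=3: Q has 3 at row 3, column 1; remove 6 from row 3 of P and reverse-bump: 6 enters row 2 and ejects 5; 5 enters row 1 and ejects 3. So w(3) = 3. P is now [[5], [6]].
Step i=2: Q has 2 at row 2, column 1; remove 6 from row 2 of P and reverse-bump: 6 enters row 1 and ejects 5. So w(2) = 5. P is now [[6]].
Step i=1: Q has 1 at row 1, column 1; remove that cell from P, ejecting 6. So w(1) = 6. P is now [].

So w = 6 5 3 1 4 8 2 7 9.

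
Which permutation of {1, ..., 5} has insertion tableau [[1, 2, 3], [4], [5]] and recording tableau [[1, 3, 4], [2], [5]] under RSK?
5 1 2 4 3

Reverse the RSK construction: for i from n down to 1, find the cell of Q containing i, remove the entry at that cell from P, and reverse-bump it up through P; the value ejected from row 1 is w(i).

Step i=5: Q has 5 at row 3, column 1; remove 5 from row 3 of P and reverse-bump: 5 enters row 2 and ejects 4; 4 enters row 1 and ejects 3. So w(5) = 3. P is now [[1, 2, 4], [5]].
Step i=4: Q has 4 at row 1, column 3; remove that cell from P, ejecting 4. So w(4) = 4. P is now [[1, 2], [5]].
Step i=3: Q has 3 at row 1, column 2; remove that cell from P, ejecting 2. So w(3) = 2. P is now [[1], [5]].
Step i=2: Q has 2 at row 2, column 1; remove 5 from row 2 of P and reverse-bump: 5 enters row 1 and ejects 1. So w(2) = 1. P is now [[5]].
Step i=1: Q has 1 at row 1, column 1; remove that cell from P, ejecting 5. So w(1) = 5. P is now [].

So w = 5 1 2 4 3.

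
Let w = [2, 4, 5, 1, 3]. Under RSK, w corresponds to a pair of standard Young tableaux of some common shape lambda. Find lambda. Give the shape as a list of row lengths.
[3, 2]

RSK row insertion gives P = [[1, 3, 5], [2, 4]], which has shape [3, 2].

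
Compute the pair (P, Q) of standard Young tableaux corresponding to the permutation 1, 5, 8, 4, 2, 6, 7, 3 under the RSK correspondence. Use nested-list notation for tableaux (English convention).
P = [[1, 2, 3, 7], [4, 6], [5, 8]], Q = [[1, 2, 3, 7], [4, 6], [5, 8]]

Insert each entry of the permutation into P by Schensted row insertion, recording in Q the position of each new cell.

Insert 1: appended to row 1. P = [[1]], Q = [[1]].
Insert 5: appended to row 1. P = [[1, 5]], Q = [[1, 2]].
Insert 8: appended to row 1. P = [[1, 5, 8]], Q = [[1, 2, 3]].
Insert 4: 4 bumps 5 from row 1; 5 starts row 2. P = [[1, 4, 8], [5]], Q = [[1, 2, 3], [4]].
Insert 2: 2 bumps 4 from row 1; 4 bumps 5 from row 2; 5 starts row 3. P = [[1, 2, 8], [4], [5]], Q = [[1, 2, 3], [4], [5]].
Insert 6: 6 bumps 8 from row 1; 8 appends to row 2. P = [[1, 2, 6], [4, 8], [5]], Q = [[1, 2, 3], [4, 6], [5]].
Insert 7: appended to row 1. P = [[1, 2, 6, 7], [4, 8], [5]], Q = [[1, 2, 3, 7], [4, 6], [5]].
Insert 3: 3 bumps 6 from row 1; 6 bumps 8 from row 2; 8 appends to row 3. P = [[1, 2, 3, 7], [4, 6], [5, 8]], Q = [[1, 2, 3, 7], [4, 6], [5, 8]].

So P = [[1, 2, 3, 7], [4, 6], [5, 8]], Q = [[1, 2, 3, 7], [4, 6], [5, 8]].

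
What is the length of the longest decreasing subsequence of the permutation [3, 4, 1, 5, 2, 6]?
2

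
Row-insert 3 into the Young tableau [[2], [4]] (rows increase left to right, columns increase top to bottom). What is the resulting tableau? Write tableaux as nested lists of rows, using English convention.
3 is larger than every entry of row 1, so it is appended to row 1. The new tableau is [[2, 3], [4]].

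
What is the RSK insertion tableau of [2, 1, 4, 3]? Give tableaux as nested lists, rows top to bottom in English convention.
Insert 2: appended to row 1. P = [[2]].
Insert 1: 1 bumps 2 from row 1; 2 starts row 2. P = [[1], [2]].
Insert 4: appended to row 1. P = [[1, 4], [2]].
Insert 3: 3 bumps 4 from row 1; 4 appends to row 2. P = [[1, 3], [2, 4]].

So P = [[1, 3], [2, 4]].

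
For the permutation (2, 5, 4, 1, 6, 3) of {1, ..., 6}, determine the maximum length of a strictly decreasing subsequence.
3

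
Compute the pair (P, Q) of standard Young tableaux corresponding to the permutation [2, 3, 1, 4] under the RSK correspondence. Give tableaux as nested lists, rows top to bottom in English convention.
Insert each entry of the permutation into P by Schensted row insertion, recording in Q the position of each new cell.

After inserting 2: P = [[2]].
After inserting 3: P = [[2, 3]].
After inserting 1: P = [[1, 3], [2]].
After inserting 4: P = [[1, 3, 4], [2]].

So P = [[1, 3, 4], [2]], Q = [[1, 2, 4], [3]].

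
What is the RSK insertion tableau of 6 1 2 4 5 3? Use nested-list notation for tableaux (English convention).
P = [[1, 2, 3, 5], [4], [6]]

Insert 6: appended to row 1. P = [[6]].
Insert 1: 1 bumps 6 from row 1; 6 starts row 2. P = [[1], [6]].
Insert 2: appended to row 1. P = [[1, 2], [6]].
Insert 4: appended to row 1. P = [[1, 2, 4], [6]].
Insert 5: appended to row 1. P = [[1, 2, 4, 5], [6]].
Insert 3: 3 bumps 4 from row 1; 4 bumps 6 from row 2; 6 starts row 3. P = [[1, 2, 3, 5], [4], [6]].

So P = [[1, 2, 3, 5], [4], [6]].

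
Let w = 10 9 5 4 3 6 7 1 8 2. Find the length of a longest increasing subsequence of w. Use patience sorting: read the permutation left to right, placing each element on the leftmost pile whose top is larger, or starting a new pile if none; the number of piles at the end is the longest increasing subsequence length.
4

10: new pile. tops = [10]
9: onto pile 1 (replacing 10). tops = [9]
5: onto pile 1 (replacing 9). tops = [5]
4: onto pile 1 (replacing 5). tops = [4]
3: onto pile 1 (replacing 4). tops = [3]
6: new pile. tops = [3, 6]
7: new pile. tops = [3, 6, 7]
1: onto pile 1 (replacing 3). tops = [1, 6, 7]
8: new pile. tops = [1, 6, 7, 8]
2: onto pile 2 (replacing 6). tops = [1, 2, 7, 8]

4 piles, so the longest increasing subsequence has length 4.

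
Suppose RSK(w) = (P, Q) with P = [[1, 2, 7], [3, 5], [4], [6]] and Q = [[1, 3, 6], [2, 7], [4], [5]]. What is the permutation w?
6 4 5 3 1 7 2

Reverse the RSK construction: for i from n down to 1, find the cell of Q containing i, remove the entry at that cell from P, and reverse-bump it up through P; the value ejected from row 1 is w(i).

Step i=7: Q has 7 at row 2, column 2; remove 5 from row 2 of P and reverse-bump: 5 enters row 1 and ejects 2. So w(7) = 2. P is now [[1, 5, 7], [3], [4], [6]].
Step i=6: Q has 6 at row 1, column 3; remove that cell from P, ejecting 7. So w(6) = 7. P is now [[1, 5], [3], [4], [6]].
Step i=5: Q has 5 at row 4, column 1; remove 6 from row 4 of P and reverse-bump: 6 enters row 3 and ejects 4; 4 enters row 2 and ejects 3; 3 enters row 1 and ejects 1. So w(5) = 1. P is now [[3, 5], [4], [6]].
Step i=4: Q has 4 at row 3, column 1; remove 6 from row 3 of P and reverse-bump: 6 enters row 2 and ejects 4; 4 enters row 1 and ejects 3. So w(4) = 3. P is now [[4, 5], [6]].
Step i=3: Q has 3 at row 1, column 2; remove that cell from P, ejecting 5. So w(3) = 5. P is now [[4], [6]].
Step i=2: Q has 2 at row 2, column 1; remove 6 from row 2 of P and reverse-bump: 6 enters row 1 and ejects 4. So w(2) = 4. P is now [[6]].
Step i=1: Q has 1 at row 1, column 1; remove that cell from P, ejecting 6. So w(1) = 6. P is now [].

So w = 6 4 5 3 1 7 2.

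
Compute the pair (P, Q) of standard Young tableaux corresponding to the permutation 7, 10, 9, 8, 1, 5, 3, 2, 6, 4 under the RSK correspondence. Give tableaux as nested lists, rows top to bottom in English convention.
Insert each entry of the permutation into P by Schensted row insertion, recording in Q the position of each new cell.

After inserting 7: P = [[7]].
After inserting 10: P = [[7, 10]].
After inserting 9: P = [[7, 9], [10]].
After inserting 8: P = [[7, 8], [9], [10]].
After inserting 1: P = [[1, 8], [7], [9], [10]].
After inserting 5: P = [[1, 5], [7, 8], [9], [10]].
After inserting 3: P = [[1, 3], [5, 8], [7], [9], [10]].
After inserting 2: P = [[1, 2], [3, 8], [5], [7], [9], [10]].
After inserting 6: P = [[1, 2, 6], [3, 8], [5], [7], [9], [10]].
After inserting 4: P = [[1, 2, 4], [3, 6], [5, 8], [7], [9], [10]].

So P = [[1, 2, 4], [3, 6], [5, 8], [7], [9], [10]], Q = [[1, 2, 9], [3, 6], [4, 10], [5], [7], [8]].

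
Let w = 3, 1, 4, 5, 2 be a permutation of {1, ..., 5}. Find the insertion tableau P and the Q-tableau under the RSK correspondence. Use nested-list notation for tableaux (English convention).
P = [[1, 2, 5], [3, 4]], Q = [[1, 3, 4], [2, 5]]

Insert each entry of the permutation into P by Schensted row insertion, recording in Q the position of each new cell.

Insert 3: appended to row 1. P = [[3]], Q = [[1]].
Insert 1: 1 bumps 3 from row 1; 3 starts row 2. P = [[1], [3]], Q = [[1], [2]].
Insert 4: appended to row 1. P = [[1, 4], [3]], Q = [[1, 3], [2]].
Insert 5: appended to row 1. P = [[1, 4, 5], [3]], Q = [[1, 3, 4], [2]].
Insert 2: 2 bumps 4 from row 1; 4 appends to row 2. P = [[1, 2, 5], [3, 4]], Q = [[1, 3, 4], [2, 5]].

So P = [[1, 2, 5], [3, 4]], Q = [[1, 3, 4], [2, 5]].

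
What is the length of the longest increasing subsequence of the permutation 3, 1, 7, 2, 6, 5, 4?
3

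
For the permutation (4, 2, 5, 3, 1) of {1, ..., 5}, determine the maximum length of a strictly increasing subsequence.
2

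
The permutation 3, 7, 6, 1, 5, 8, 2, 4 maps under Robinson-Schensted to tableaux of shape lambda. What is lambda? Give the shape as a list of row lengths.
Row-insert each entry into an empty tableau.

After inserting 3: P = [[3]].
After inserting 7: P = [[3, 7]].
After inserting 6: P = [[3, 6], [7]].
After inserting 1: P = [[1, 6], [3], [7]].
After inserting 5: P = [[1, 5], [3, 6], [7]].
After inserting 8: P = [[1, 5, 8], [3, 6], [7]].
After inserting 2: P = [[1, 2, 8], [3, 5], [6], [7]].
After inserting 4: P = [[1, 2, 4], [3, 5, 8], [6], [7]].

The final insertion tableau P = [[1, 2, 4], [3, 5, 8], [6], [7]] has shape [3, 3, 1, 1].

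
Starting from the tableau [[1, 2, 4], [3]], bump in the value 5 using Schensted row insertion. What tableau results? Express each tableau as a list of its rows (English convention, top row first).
5 is larger than every entry of row 1, so it is appended to row 1. The new tableau is [[1, 2, 4, 5], [3]].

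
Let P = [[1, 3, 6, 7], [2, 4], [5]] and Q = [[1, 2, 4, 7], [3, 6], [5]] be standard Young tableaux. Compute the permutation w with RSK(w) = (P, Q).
Reverse the RSK construction: for i from n down to 1, find the cell of Q containing i, remove the entry at that cell from P, and reverse-bump it up through P; the value ejected from row 1 is w(i).

Step i=7: Q has 7 at row 1, column 4; remove that cell from P, ejecting 7. So w(7) = 7. P is now [[1, 3, 6], [2, 4], [5]].
Step i=6: Q has 6 at row 2, column 2; remove 4 from row 2 of P and reverse-bump: 4 enters row 1 and ejects 3. So w(6) = 3. P is now [[1, 4, 6], [2], [5]].
Step i=5: Q has 5 at row 3, column 1; remove 5 from row 3 of P and reverse-bump: 5 enters row 2 and ejects 2; 2 enters row 1 and ejects 1. So w(5) = 1. P is now [[2, 4, 6], [5]].
Step i=4: Q has 4 at row 1, column 3; remove that cell from P, ejecting 6. So w(4) = 6. P is now [[2, 4], [5]].
Step i=3: Q has 3 at row 2, column 1; remove 5 from row 2 of P and reverse-bump: 5 enters row 1 and ejects 4. So w(3) = 4. P is now [[2, 5]].
Step i=2: Q has 2 at row 1, column 2; remove that cell from P, ejecting 5. So w(2) = 5. P is now [[2]].
Step i=1: Q has 1 at row 1, column 1; remove that cell from P, ejecting 2. So w(1) = 2. P is now [].

So w = 2 5 4 6 1 3 7.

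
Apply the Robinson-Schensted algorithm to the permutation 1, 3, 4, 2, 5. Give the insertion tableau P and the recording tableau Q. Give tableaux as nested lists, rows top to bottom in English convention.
P = [[1, 2, 4, 5], [3]], Q = [[1, 2, 3, 5], [4]]

Insert each entry of the permutation into P by Schensted row insertion, recording in Q the position of each new cell.

Insert 1: appended to row 1. P = [[1]].
Insert 3: appended to row 1. P = [[1, 3]].
Insert 4: appended to row 1. P = [[1, 3, 4]].
Insert 2: 2 bumps 3 from row 1; 3 starts row 2. P = [[1, 2, 4], [3]].
Insert 5: appended to row 1. P = [[1, 2, 4, 5], [3]].

So P = [[1, 2, 4, 5], [3]], Q = [[1, 2, 3, 5], [4]].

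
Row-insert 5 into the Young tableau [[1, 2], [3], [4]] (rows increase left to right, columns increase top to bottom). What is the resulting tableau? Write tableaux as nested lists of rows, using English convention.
[[1, 2, 5], [3], [4]]

5 is larger than every entry of row 1, so it is appended to row 1. The new tableau is [[1, 2, 5], [3], [4]].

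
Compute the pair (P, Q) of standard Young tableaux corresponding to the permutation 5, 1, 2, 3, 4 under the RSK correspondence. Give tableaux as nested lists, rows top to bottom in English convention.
P = [[1, 2, 3, 4], [5]], Q = [[1, 3, 4, 5], [2]]

Insert each entry of the permutation into P by Schensted row insertion, recording in Q the position of each new cell.

Insert 5: appended to row 1. P = [[5]].
Insert 1: 1 bumps 5 from row 1; 5 starts row 2. P = [[1], [5]].
Insert 2: appended to row 1. P = [[1, 2], [5]].
Insert 3: appended to row 1. P = [[1, 2, 3], [5]].
Insert 4: appended to row 1. P = [[1, 2, 3, 4], [5]].

So P = [[1, 2, 3, 4], [5]], Q = [[1, 3, 4, 5], [2]].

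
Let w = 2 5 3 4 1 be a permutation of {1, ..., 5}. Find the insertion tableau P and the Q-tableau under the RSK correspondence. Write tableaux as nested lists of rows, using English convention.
Insert each entry of the permutation into P by Schensted row insertion, recording in Q the position of each new cell.

Insert 2: appended to row 1. P = [[2]], Q = [[1]].
Insert 5: appended to row 1. P = [[2, 5]], Q = [[1, 2]].
Insert 3: 3 bumps 5 from row 1; 5 starts row 2. P = [[2, 3], [5]], Q = [[1, 2], [3]].
Insert 4: appended to row 1. P = [[2, 3, 4], [5]], Q = [[1, 2, 4], [3]].
Insert 1: 1 bumps 2 from row 1; 2 bumps 5 from row 2; 5 starts row 3. P = [[1, 3, 4], [2], [5]], Q = [[1, 2, 4], [3], [5]].

So P = [[1, 3, 4], [2], [5]], Q = [[1, 2, 4], [3], [5]].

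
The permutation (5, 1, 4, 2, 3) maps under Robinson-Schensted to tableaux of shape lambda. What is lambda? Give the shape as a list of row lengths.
Row-insert each entry into an empty tableau.

After inserting 5: P = [[5]].
After inserting 1: P = [[1], [5]].
After inserting 4: P = [[1, 4], [5]].
After inserting 2: P = [[1, 2], [4], [5]].
After inserting 3: P = [[1, 2, 3], [4], [5]].

The final insertion tableau P = [[1, 2, 3], [4], [5]] has shape [3, 1, 1].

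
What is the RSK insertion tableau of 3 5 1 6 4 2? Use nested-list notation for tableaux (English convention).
P = [[1, 2, 6], [3, 4], [5]]

Insert 3: appended to row 1. P = [[3]].
Insert 5: appended to row 1. P = [[3, 5]].
Insert 1: 1 bumps 3 from row 1; 3 starts row 2. P = [[1, 5], [3]].
Insert 6: appended to row 1. P = [[1, 5, 6], [3]].
Insert 4: 4 bumps 5 from row 1; 5 appends to row 2. P = [[1, 4, 6], [3, 5]].
Insert 2: 2 bumps 4 from row 1; 4 bumps 5 from row 2; 5 starts row 3. P = [[1, 2, 6], [3, 4], [5]].

So P = [[1, 2, 6], [3, 4], [5]].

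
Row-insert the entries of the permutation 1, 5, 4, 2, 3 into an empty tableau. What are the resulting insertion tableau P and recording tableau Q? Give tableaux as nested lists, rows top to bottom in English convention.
P = [[1, 2, 3], [4], [5]], Q = [[1, 2, 5], [3], [4]]

Insert each entry of the permutation into P by Schensted row insertion, recording in Q the position of each new cell.

Insert 1: appended to row 1. P = [[1]].
Insert 5: appended to row 1. P = [[1, 5]].
Insert 4: 4 bumps 5 from row 1; 5 starts row 2. P = [[1, 4], [5]].
Insert 2: 2 bumps 4 from row 1; 4 bumps 5 from row 2; 5 starts row 3. P = [[1, 2], [4], [5]].
Insert 3: appended to row 1. P = [[1, 2, 3], [4], [5]].

So P = [[1, 2, 3], [4], [5]], Q = [[1, 2, 5], [3], [4]].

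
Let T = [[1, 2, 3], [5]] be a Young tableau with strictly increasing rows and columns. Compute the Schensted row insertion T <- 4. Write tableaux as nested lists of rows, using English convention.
[[1, 2, 3, 4], [5]]

4 is larger than every entry of row 1, so it is appended to row 1. The new tableau is [[1, 2, 3, 4], [5]].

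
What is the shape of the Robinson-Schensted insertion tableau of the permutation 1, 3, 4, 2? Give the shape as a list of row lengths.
[3, 1]

Row-insert each entry into an empty tableau.

After inserting 1: P = [[1]].
After inserting 3: P = [[1, 3]].
After inserting 4: P = [[1, 3, 4]].
After inserting 2: P = [[1, 2, 4], [3]].

The final insertion tableau P = [[1, 2, 4], [3]] has shape [3, 1].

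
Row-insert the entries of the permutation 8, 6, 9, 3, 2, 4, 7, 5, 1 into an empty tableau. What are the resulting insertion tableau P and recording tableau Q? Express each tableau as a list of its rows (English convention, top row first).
P = [[1, 4, 5], [2, 7], [3, 9], [6], [8]], Q = [[1, 3, 7], [2, 6], [4, 8], [5], [9]]

Insert each entry of the permutation into P by Schensted row insertion, recording in Q the position of each new cell.

Insert 8: appended to row 1. P = [[8]].
Insert 6: 6 bumps 8 from row 1; 8 starts row 2. P = [[6], [8]].
Insert 9: appended to row 1. P = [[6, 9], [8]].
Insert 3: 3 bumps 6 from row 1; 6 bumps 8 from row 2; 8 starts row 3. P = [[3, 9], [6], [8]].
Insert 2: 2 bumps 3 from row 1; 3 bumps 6 from row 2; 6 bumps 8 from row 3; 8 starts row 4. P = [[2, 9], [3], [6], [8]].
Insert 4: 4 bumps 9 from row 1; 9 appends to row 2. P = [[2, 4], [3, 9], [6], [8]].
Insert 7: appended to row 1. P = [[2, 4, 7], [3, 9], [6], [8]].
Insert 5: 5 bumps 7 from row 1; 7 bumps 9 from row 2; 9 appends to row 3. P = [[2, 4, 5], [3, 7], [6, 9], [8]].
Insert 1: 1 bumps 2 from row 1; 2 bumps 3 from row 2; 3 bumps 6 from row 3; 6 bumps 8 from row 4; 8 starts row 5. P = [[1, 4, 5], [2, 7], [3, 9], [6], [8]].

So P = [[1, 4, 5], [2, 7], [3, 9], [6], [8]], Q = [[1, 3, 7], [2, 6], [4, 8], [5], [9]].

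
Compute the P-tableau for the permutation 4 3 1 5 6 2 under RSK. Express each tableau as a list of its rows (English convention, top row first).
P = [[1, 2, 6], [3, 5], [4]]

Insert 4: appended to row 1. P = [[4]].
Insert 3: 3 bumps 4 from row 1; 4 starts row 2. P = [[3], [4]].
Insert 1: 1 bumps 3 from row 1; 3 bumps 4 from row 2; 4 starts row 3. P = [[1], [3], [4]].
Insert 5: appended to row 1. P = [[1, 5], [3], [4]].
Insert 6: appended to row 1. P = [[1, 5, 6], [3], [4]].
Insert 2: 2 bumps 5 from row 1; 5 appends to row 2. P = [[1, 2, 6], [3, 5], [4]].

So P = [[1, 2, 6], [3, 5], [4]].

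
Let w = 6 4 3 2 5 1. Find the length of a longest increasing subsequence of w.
2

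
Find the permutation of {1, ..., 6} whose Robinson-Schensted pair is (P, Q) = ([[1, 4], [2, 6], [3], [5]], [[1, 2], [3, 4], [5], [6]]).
5 6 3 4 2 1

Reverse the RSK construction: for i from n down to 1, find the cell of Q containing i, remove the entry at that cell from P, and reverse-bump it up through P; the value ejected from row 1 is w(i).

Step i=6: Q has 6 at row 4, column 1; remove 5 from row 4 of P and reverse-bump: 5 enters row 3 and ejects 3; 3 enters row 2 and ejects 2; 2 enters row 1 and ejects 1. So w(6) = 1. P is now [[2, 4], [3, 6], [5]].
Step i=5: Q has 5 at row 3, column 1; remove 5 from row 3 of P and reverse-bump: 5 enters row 2 and ejects 3; 3 enters row 1 and ejects 2. So w(5) = 2. P is now [[3, 4], [5, 6]].
Step i=4: Q has 4 at row 2, column 2; remove 6 from row 2 of P and reverse-bump: 6 enters row 1 and ejects 4. So w(4) = 4. P is now [[3, 6], [5]].
Step i=3: Q has 3 at row 2, column 1; remove 5 from row 2 of P and reverse-bump: 5 enters row 1 and ejects 3. So w(3) = 3. P is now [[5, 6]].
Step i=2: Q has 2 at row 1, column 2; remove that cell from P, ejecting 6. So w(2) = 6. P is now [[5]].
Step i=1: Q has 1 at row 1, column 1; remove that cell from P, ejecting 5. So w(1) = 5. P is now [].

So w = 5 6 3 4 2 1.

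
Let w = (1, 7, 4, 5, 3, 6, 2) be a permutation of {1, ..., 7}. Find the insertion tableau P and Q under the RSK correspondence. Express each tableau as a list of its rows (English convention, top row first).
Insert each entry of the permutation into P by Schensted row insertion, recording in Q the position of each new cell.

Insert 1: appended to row 1. P = [[1]], Q = [[1]].
Insert 7: appended to row 1. P = [[1, 7]], Q = [[1, 2]].
Insert 4: 4 bumps 7 from row 1; 7 starts row 2. P = [[1, 4], [7]], Q = [[1, 2], [3]].
Insert 5: appended to row 1. P = [[1, 4, 5], [7]], Q = [[1, 2, 4], [3]].
Insert 3: 3 bumps 4 from row 1; 4 bumps 7 from row 2; 7 starts row 3. P = [[1, 3, 5], [4], [7]], Q = [[1, 2, 4], [3], [5]].
Insert 6: appended to row 1. P = [[1, 3, 5, 6], [4], [7]], Q = [[1, 2, 4, 6], [3], [5]].
Insert 2: 2 bumps 3 from row 1; 3 bumps 4 from row 2; 4 bumps 7 from row 3; 7 starts row 4. P = [[1, 2, 5, 6], [3], [4], [7]], Q = [[1, 2, 4, 6], [3], [5], [7]].

So P = [[1, 2, 5, 6], [3], [4], [7]], Q = [[1, 2, 4, 6], [3], [5], [7]].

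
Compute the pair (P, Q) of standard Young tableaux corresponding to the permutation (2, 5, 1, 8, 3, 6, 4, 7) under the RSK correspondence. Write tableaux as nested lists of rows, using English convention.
P = [[1, 3, 4, 7], [2, 5, 6], [8]], Q = [[1, 2, 4, 8], [3, 5, 6], [7]]

Insert each entry of the permutation into P by Schensted row insertion, recording in Q the position of each new cell.

Insert 2: appended to row 1. P = [[2]].
Insert 5: appended to row 1. P = [[2, 5]].
Insert 1: 1 bumps 2 from row 1; 2 starts row 2. P = [[1, 5], [2]].
Insert 8: appended to row 1. P = [[1, 5, 8], [2]].
Insert 3: 3 bumps 5 from row 1; 5 appends to row 2. P = [[1, 3, 8], [2, 5]].
Insert 6: 6 bumps 8 from row 1; 8 appends to row 2. P = [[1, 3, 6], [2, 5, 8]].
Insert 4: 4 bumps 6 from row 1; 6 bumps 8 from row 2; 8 starts row 3. P = [[1, 3, 4], [2, 5, 6], [8]].
Insert 7: appended to row 1. P = [[1, 3, 4, 7], [2, 5, 6], [8]].

So P = [[1, 3, 4, 7], [2, 5, 6], [8]], Q = [[1, 2, 4, 8], [3, 5, 6], [7]].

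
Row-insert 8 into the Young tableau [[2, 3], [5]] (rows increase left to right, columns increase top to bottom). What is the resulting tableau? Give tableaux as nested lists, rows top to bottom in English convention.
[[2, 3, 8], [5]]

8 is larger than every entry of row 1, so it is appended to row 1. The new tableau is [[2, 3, 8], [5]].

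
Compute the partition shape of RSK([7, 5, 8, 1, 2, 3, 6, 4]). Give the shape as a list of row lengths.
Row-insert each entry into an empty tableau.

After inserting 7: P = [[7]].
After inserting 5: P = [[5], [7]].
After inserting 8: P = [[5, 8], [7]].
After inserting 1: P = [[1, 8], [5], [7]].
After inserting 2: P = [[1, 2], [5, 8], [7]].
After inserting 3: P = [[1, 2, 3], [5, 8], [7]].
After inserting 6: P = [[1, 2, 3, 6], [5, 8], [7]].
After inserting 4: P = [[1, 2, 3, 4], [5, 6], [7, 8]].

The final insertion tableau P = [[1, 2, 3, 4], [5, 6], [7, 8]] has shape [4, 2, 2].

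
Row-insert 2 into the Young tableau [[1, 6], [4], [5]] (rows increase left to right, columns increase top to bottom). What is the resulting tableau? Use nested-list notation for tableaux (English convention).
[[1, 2], [4, 6], [5]]

In row 1, 2 replaces 6 (the leftmost entry greater than 2); 6 is bumped to row 2. 6 is appended to row 2. The new tableau is [[1, 2], [4, 6], [5]].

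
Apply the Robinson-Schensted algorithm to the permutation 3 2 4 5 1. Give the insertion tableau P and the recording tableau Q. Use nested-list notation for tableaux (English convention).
Insert each entry of the permutation into P by Schensted row insertion, recording in Q the position of each new cell.

After inserting 3: P = [[3]].
After inserting 2: P = [[2], [3]].
After inserting 4: P = [[2, 4], [3]].
After inserting 5: P = [[2, 4, 5], [3]].
After inserting 1: P = [[1, 4, 5], [2], [3]].

So P = [[1, 4, 5], [2], [3]], Q = [[1, 3, 4], [2], [5]].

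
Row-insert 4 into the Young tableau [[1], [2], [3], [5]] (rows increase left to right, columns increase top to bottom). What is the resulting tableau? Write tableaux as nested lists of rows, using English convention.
4 is larger than every entry of row 1, so it is appended to row 1. The new tableau is [[1, 4], [2], [3], [5]].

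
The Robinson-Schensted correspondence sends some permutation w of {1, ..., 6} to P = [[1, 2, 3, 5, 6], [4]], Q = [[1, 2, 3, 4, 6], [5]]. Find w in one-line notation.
Reverse the RSK construction: for i from n down to 1, find the cell of Q containing i, remove the entry at that cell from P, and reverse-bump it up through P; the value ejected from row 1 is w(i).

Step i=6: Q has 6 at row 1, column 5; remove that cell from P, ejecting 6. So w(6) = 6. P is now [[1, 2, 3, 5], [4]].
Step i=5: Q has 5 at row 2, column 1; remove 4 from row 2 of P and reverse-bump: 4 enters row 1 and ejects 3. So w(5) = 3. P is now [[1, 2, 4, 5]].
Step i=4: Q has 4 at row 1, column 4; remove that cell from P, ejecting 5. So w(4) = 5. P is now [[1, 2, 4]].
Step i=3: Q has 3 at row 1, column 3; remove that cell from P, ejecting 4. So w(3) = 4. P is now [[1, 2]].
Step i=2: Q has 2 at row 1, column 2; remove that cell from P, ejecting 2. So w(2) = 2. P is now [[1]].
Step i=1: Q has 1 at row 1, column 1; remove that cell from P, ejecting 1. So w(1) = 1. P is now [].

So w = 1 2 4 5 3 6.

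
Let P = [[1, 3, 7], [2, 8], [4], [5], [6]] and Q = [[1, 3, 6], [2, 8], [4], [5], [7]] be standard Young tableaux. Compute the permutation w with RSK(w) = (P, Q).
6 2 5 4 3 8 1 7

Reverse the RSK construction: for i from n down to 1, find the cell of Q containing i, remove the entry at that cell from P, and reverse-bump it up through P; the value ejected from row 1 is w(i).

Step i=8: Q has 8 at row 2, column 2; remove 8 from row 2 of P and reverse-bump: 8 enters row 1 and ejects 7. So w(8) = 7. P is now [[1, 3, 8], [2], [4], [5], [6]].
Step i=7: Q has 7 at row 5, column 1; remove 6 from row 5 of P and reverse-bump: 6 enters row 4 and ejects 5; 5 enters row 3 and ejects 4; 4 enters row 2 and ejects 2; 2 enters row 1 and ejects 1. So w(7) = 1. P is now [[2, 3, 8], [4], [5], [6]].
Step i=6: Q has 6 at row 1, column 3; remove that cell from P, ejecting 8. So w(6) = 8. P is now [[2, 3], [4], [5], [6]].
Step i=5: Q has 5 at row 4, column 1; remove 6 from row 4 of P and reverse-bump: 6 enters row 3 and ejects 5; 5 enters row 2 and ejects 4; 4 enters row 1 and ejects 3. So w(5) = 3. P is now [[2, 4], [5], [6]].
Step i=4: Q has 4 at row 3, column 1; remove 6 from row 3 of P and reverse-bump: 6 enters row 2 and ejects 5; 5 enters row 1 and ejects 4. So w(4) = 4. P is now [[2, 5], [6]].
Step i=3: Q has 3 at row 1, column 2; remove that cell from P, ejecting 5. So w(3) = 5. P is now [[2], [6]].
Step i=2: Q has 2 at row 2, column 1; remove 6 from row 2 of P and reverse-bump: 6 enters row 1 and ejects 2. So w(2) = 2. P is now [[6]].
Step i=1: Q has 1 at row 1, column 1; remove that cell from P, ejecting 6. So w(1) = 6. P is now [].

So w = 6 2 5 4 3 8 1 7.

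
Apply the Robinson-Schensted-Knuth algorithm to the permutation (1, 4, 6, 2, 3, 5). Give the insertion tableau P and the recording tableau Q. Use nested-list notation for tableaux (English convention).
P = [[1, 2, 3, 5], [4, 6]], Q = [[1, 2, 3, 6], [4, 5]]

Insert each entry of the permutation into P by Schensted row insertion, recording in Q the position of each new cell.

Insert 1: appended to row 1. P = [[1]], Q = [[1]].
Insert 4: appended to row 1. P = [[1, 4]], Q = [[1, 2]].
Insert 6: appended to row 1. P = [[1, 4, 6]], Q = [[1, 2, 3]].
Insert 2: 2 bumps 4 from row 1; 4 starts row 2. P = [[1, 2, 6], [4]], Q = [[1, 2, 3], [4]].
Insert 3: 3 bumps 6 from row 1; 6 appends to row 2. P = [[1, 2, 3], [4, 6]], Q = [[1, 2, 3], [4, 5]].
Insert 5: appended to row 1. P = [[1, 2, 3, 5], [4, 6]], Q = [[1, 2, 3, 6], [4, 5]].

So P = [[1, 2, 3, 5], [4, 6]], Q = [[1, 2, 3, 6], [4, 5]].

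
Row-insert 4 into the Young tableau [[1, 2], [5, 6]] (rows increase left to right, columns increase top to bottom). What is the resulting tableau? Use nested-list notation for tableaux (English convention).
4 is larger than every entry of row 1, so it is appended to row 1. The new tableau is [[1, 2, 4], [5, 6]].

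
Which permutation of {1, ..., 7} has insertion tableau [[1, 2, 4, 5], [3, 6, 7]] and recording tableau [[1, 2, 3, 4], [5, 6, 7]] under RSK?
Reverse RSK: for i = n, n-1, ..., 1, locate i in Q, remove the corresponding corner cell from P, and reverse-bump its entry up through P; the value ejected from row 1 is w(i).

So w = 1 3 6 7 2 4 5.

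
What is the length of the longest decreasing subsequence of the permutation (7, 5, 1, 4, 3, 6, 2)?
5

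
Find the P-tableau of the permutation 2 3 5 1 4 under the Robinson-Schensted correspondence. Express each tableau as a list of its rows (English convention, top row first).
P = [[1, 3, 4], [2, 5]]

Insert 2: appended to row 1. P = [[2]].
Insert 3: appended to row 1. P = [[2, 3]].
Insert 5: appended to row 1. P = [[2, 3, 5]].
Insert 1: 1 bumps 2 from row 1; 2 starts row 2. P = [[1, 3, 5], [2]].
Insert 4: 4 bumps 5 from row 1; 5 appends to row 2. P = [[1, 3, 4], [2, 5]].

So P = [[1, 3, 4], [2, 5]].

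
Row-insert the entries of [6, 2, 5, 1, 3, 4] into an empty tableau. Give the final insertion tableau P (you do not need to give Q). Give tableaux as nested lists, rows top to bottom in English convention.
P = [[1, 3, 4], [2, 5], [6]]

Insert 6: appended to row 1. P = [[6]].
Insert 2: 2 bumps 6 from row 1; 6 starts row 2. P = [[2], [6]].
Insert 5: appended to row 1. P = [[2, 5], [6]].
Insert 1: 1 bumps 2 from row 1; 2 bumps 6 from row 2; 6 starts row 3. P = [[1, 5], [2], [6]].
Insert 3: 3 bumps 5 from row 1; 5 appends to row 2. P = [[1, 3], [2, 5], [6]].
Insert 4: appended to row 1. P = [[1, 3, 4], [2, 5], [6]].

So P = [[1, 3, 4], [2, 5], [6]].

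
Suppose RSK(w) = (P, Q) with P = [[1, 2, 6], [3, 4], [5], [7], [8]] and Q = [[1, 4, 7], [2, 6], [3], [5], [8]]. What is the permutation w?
8 7 3 5 1 4 6 2

Reverse the RSK construction: for i from n down to 1, find the cell of Q containing i, remove the entry at that cell from P, and reverse-bump it up through P; the value ejected from row 1 is w(i).

Step i=8: Q has 8 at row 5, column 1; remove 8 from row 5 of P and reverse-bump: 8 enters row 4 and ejects 7; 7 enters row 3 and ejects 5; 5 enters row 2 and ejects 4; 4 enters row 1 and ejects 2. So w(8) = 2. P is now [[1, 4, 6], [3, 5], [7], [8]].
Step i=7: Q has 7 at row 1, column 3; remove that cell from P, ejecting 6. So w(7) = 6. P is now [[1, 4], [3, 5], [7], [8]].
Step i=6: Q has 6 at row 2, column 2; remove 5 from row 2 of P and reverse-bump: 5 enters row 1 and ejects 4. So w(6) = 4. P is now [[1, 5], [3], [7], [8]].
Step i=5: Q has 5 at row 4, column 1; remove 8 from row 4 of P and reverse-bump: 8 enters row 3 and ejects 7; 7 enters row 2 and ejects 3; 3 enters row 1 and ejects 1. So w(5) = 1. P is now [[3, 5], [7], [8]].
Step i=4: Q has 4 at row 1, column 2; remove that cell from P, ejecting 5. So w(4) = 5. P is now [[3], [7], [8]].
Step i=3: Q has 3 at row 3, column 1; remove 8 from row 3 of P and reverse-bump: 8 enters row 2 and ejects 7; 7 enters row 1 and ejects 3. So w(3) = 3. P is now [[7], [8]].
Step i=2: Q has 2 at row 2, column 1; remove 8 from row 2 of P and reverse-bump: 8 enters row 1 and ejects 7. So w(2) = 7. P is now [[8]].
Step i=1: Q has 1 at row 1, column 1; remove that cell from P, ejecting 8. So w(1) = 8. P is now [].

So w = 8 7 3 5 1 4 6 2.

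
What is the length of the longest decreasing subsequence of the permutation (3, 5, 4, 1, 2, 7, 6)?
3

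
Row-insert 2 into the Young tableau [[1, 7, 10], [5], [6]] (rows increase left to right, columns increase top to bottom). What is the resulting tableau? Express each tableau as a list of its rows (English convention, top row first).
[[1, 2, 10], [5, 7], [6]]

In row 1, 2 replaces 7 (the leftmost entry greater than 2); 7 is bumped to row 2. 7 is appended to row 2. The new tableau is [[1, 2, 10], [5, 7], [6]].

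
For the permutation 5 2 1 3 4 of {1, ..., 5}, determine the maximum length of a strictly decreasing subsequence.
3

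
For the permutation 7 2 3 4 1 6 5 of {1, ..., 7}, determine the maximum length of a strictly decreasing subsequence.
3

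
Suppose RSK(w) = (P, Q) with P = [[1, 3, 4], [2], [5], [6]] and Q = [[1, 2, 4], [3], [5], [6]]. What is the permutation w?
2 6 3 5 4 1

Reverse the RSK construction: for i from n down to 1, find the cell of Q containing i, remove the entry at that cell from P, and reverse-bump it up through P; the value ejected from row 1 is w(i).

Step i=6: Q has 6 at row 4, column 1; remove 6 from row 4 of P and reverse-bump: 6 enters row 3 and ejects 5; 5 enters row 2 and ejects 2; 2 enters row 1 and ejects 1. So w(6) = 1. P is now [[2, 3, 4], [5], [6]].
Step i=5: Q has 5 at row 3, column 1; remove 6 from row 3 of P and reverse-bump: 6 enters row 2 and ejects 5; 5 enters row 1 and ejects 4. So w(5) = 4. P is now [[2, 3, 5], [6]].
Step i=4: Q has 4 at row 1, column 3; remove that cell from P, ejecting 5. So w(4) = 5. P is now [[2, 3], [6]].
Step i=3: Q has 3 at row 2, column 1; remove 6 from row 2 of P and reverse-bump: 6 enters row 1 and ejects 3. So w(3) = 3. P is now [[2, 6]].
Step i=2: Q has 2 at row 1, column 2; remove that cell from P, ejecting 6. So w(2) = 6. P is now [[2]].
Step i=1: Q has 1 at row 1, column 1; remove that cell from P, ejecting 2. So w(1) = 2. P is now [].

So w = 2 6 3 5 4 1.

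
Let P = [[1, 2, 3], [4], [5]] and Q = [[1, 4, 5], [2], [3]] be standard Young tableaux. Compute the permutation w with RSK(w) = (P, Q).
Reverse the RSK construction: for i from n down to 1, find the cell of Q containing i, remove the entry at that cell from P, and reverse-bump it up through P; the value ejected from row 1 is w(i).

Step i=5: Q has 5 at row 1, column 3; remove that cell from P, ejecting 3. So w(5) = 3. P is now [[1, 2], [4], [5]].
Step i=4: Q has 4 at row 1, column 2; remove that cell from P, ejecting 2. So w(4) = 2. P is now [[1], [4], [5]].
Step i=3: Q has 3 at row 3, column 1; remove 5 from row 3 of P and reverse-bump: 5 enters row 2 and ejects 4; 4 enters row 1 and ejects 1. So w(3) = 1. P is now [[4], [5]].
Step i=2: Q has 2 at row 2, column 1; remove 5 from row 2 of P and reverse-bump: 5 enters row 1 and ejects 4. So w(2) = 4. P is now [[5]].
Step i=1: Q has 1 at row 1, column 1; remove that cell from P, ejecting 5. So w(1) = 5. P is now [].

So w = 5 4 1 2 3.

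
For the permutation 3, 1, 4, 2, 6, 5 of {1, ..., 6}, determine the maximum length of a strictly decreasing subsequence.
2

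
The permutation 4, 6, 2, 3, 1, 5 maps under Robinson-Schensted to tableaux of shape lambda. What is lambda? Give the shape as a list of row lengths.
RSK row insertion gives P = [[1, 3, 5], [2, 6], [4]], which has shape [3, 2, 1].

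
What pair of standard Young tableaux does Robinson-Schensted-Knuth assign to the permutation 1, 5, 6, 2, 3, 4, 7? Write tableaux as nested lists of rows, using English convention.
Insert each entry of the permutation into P by Schensted row insertion, recording in Q the position of each new cell.

After inserting 1: P = [[1]].
After inserting 5: P = [[1, 5]].
After inserting 6: P = [[1, 5, 6]].
After inserting 2: P = [[1, 2, 6], [5]].
After inserting 3: P = [[1, 2, 3], [5, 6]].
After inserting 4: P = [[1, 2, 3, 4], [5, 6]].
After inserting 7: P = [[1, 2, 3, 4, 7], [5, 6]].

So P = [[1, 2, 3, 4, 7], [5, 6]], Q = [[1, 2, 3, 6, 7], [4, 5]].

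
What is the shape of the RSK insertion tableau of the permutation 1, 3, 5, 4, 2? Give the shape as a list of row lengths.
[3, 1, 1]

Row-insert each entry into an empty tableau.

After inserting 1: P = [[1]].
After inserting 3: P = [[1, 3]].
After inserting 5: P = [[1, 3, 5]].
After inserting 4: P = [[1, 3, 4], [5]].
After inserting 2: P = [[1, 2, 4], [3], [5]].

The final insertion tableau P = [[1, 2, 4], [3], [5]] has shape [3, 1, 1].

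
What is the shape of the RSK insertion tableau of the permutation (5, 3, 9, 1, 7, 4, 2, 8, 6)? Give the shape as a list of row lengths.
[3, 3, 2, 1]

RSK row insertion gives P = [[1, 2, 6], [3, 4, 8], [5, 7], [9]], which has shape [3, 3, 2, 1].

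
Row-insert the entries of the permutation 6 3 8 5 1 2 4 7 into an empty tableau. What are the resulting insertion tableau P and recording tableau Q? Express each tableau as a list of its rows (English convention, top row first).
P = [[1, 2, 4, 7], [3, 5], [6, 8]], Q = [[1, 3, 7, 8], [2, 4], [5, 6]]

Insert each entry of the permutation into P by Schensted row insertion, recording in Q the position of each new cell.

Insert 6: appended to row 1. P = [[6]].
Insert 3: 3 bumps 6 from row 1; 6 starts row 2. P = [[3], [6]].
Insert 8: appended to row 1. P = [[3, 8], [6]].
Insert 5: 5 bumps 8 from row 1; 8 appends to row 2. P = [[3, 5], [6, 8]].
Insert 1: 1 bumps 3 from row 1; 3 bumps 6 from row 2; 6 starts row 3. P = [[1, 5], [3, 8], [6]].
Insert 2: 2 bumps 5 from row 1; 5 bumps 8 from row 2; 8 appends to row 3. P = [[1, 2], [3, 5], [6, 8]].
Insert 4: appended to row 1. P = [[1, 2, 4], [3, 5], [6, 8]].
Insert 7: appended to row 1. P = [[1, 2, 4, 7], [3, 5], [6, 8]].

So P = [[1, 2, 4, 7], [3, 5], [6, 8]], Q = [[1, 3, 7, 8], [2, 4], [5, 6]].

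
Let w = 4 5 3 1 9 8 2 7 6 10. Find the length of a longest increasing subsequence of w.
4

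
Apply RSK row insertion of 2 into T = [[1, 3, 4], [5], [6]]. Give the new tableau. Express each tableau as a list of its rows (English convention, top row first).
In row 1, 2 replaces 3 (the leftmost entry greater than 2); 3 is bumped to row 2. In row 2, 3 replaces 5 (the leftmost entry greater than 3); 5 is bumped to row 3. In row 3, 5 replaces 6 (the leftmost entry greater than 5); 6 is bumped to row 4. 6 starts a new row 4. The new tableau is [[1, 2, 4], [3], [5], [6]].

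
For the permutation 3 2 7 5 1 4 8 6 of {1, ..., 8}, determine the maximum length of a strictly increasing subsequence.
3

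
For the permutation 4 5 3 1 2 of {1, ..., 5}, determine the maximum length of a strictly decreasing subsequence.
3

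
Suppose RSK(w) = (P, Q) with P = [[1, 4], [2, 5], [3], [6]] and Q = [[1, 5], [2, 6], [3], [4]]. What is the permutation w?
Reverse the RSK construction: for i from n down to 1, find the cell of Q containing i, remove the entry at that cell from P, and reverse-bump it up through P; the value ejected from row 1 is w(i).

Step i=6: Q has 6 at row 2, column 2; remove 5 from row 2 of P and reverse-bump: 5 enters row 1 and ejects 4. So w(6) = 4. P is now [[1, 5], [2], [3], [6]].
Step i=5: Q has 5 at row 1, column 2; remove that cell from P, ejecting 5. So w(5) = 5. P is now [[1], [2], [3], [6]].
Step i=4: Q has 4 at row 4, column 1; remove 6 from row 4 of P and reverse-bump: 6 enters row 3 and ejects 3; 3 enters row 2 and ejects 2; 2 enters row 1 and ejects 1. So w(4) = 1. P is now [[2], [3], [6]].
Step i=3: Q has 3 at row 3, column 1; remove 6 from row 3 of P and reverse-bump: 6 enters row 2 and ejects 3; 3 enters row 1 and ejects 2. So w(3) = 2. P is now [[3], [6]].
Step i=2: Q has 2 at row 2, column 1; remove 6 from row 2 of P and reverse-bump: 6 enters row 1 and ejects 3. So w(2) = 3. P is now [[6]].
Step i=1: Q has 1 at row 1, column 1; remove that cell from P, ejecting 6. So w(1) = 6. P is now [].

So w = 6 3 2 1 5 4.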